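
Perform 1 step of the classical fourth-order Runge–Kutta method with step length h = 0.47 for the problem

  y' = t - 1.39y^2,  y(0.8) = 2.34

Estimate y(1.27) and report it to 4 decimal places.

0.7535

RK4: k1 = f(t_n, y_n); k2 = f(t_n + h/2, y_n + (h/2)·k1); k3 = f(t_n + h/2, y_n + (h/2)·k2); k4 = f(t_n + h, y_n + h·k3); y_{n+1} = y_n + (h/6)·(k1 + 2k2 + 2k3 + k4).
t=0.800000, y=2.340000:
  k1 = f(0.800000, 2.340000) = -6.811084
  k2 = f(1.035000, 0.739395) = 0.275080
  k3 = f(1.035000, 2.404644) = -7.002413
  k4 = f(1.270000, -0.951134) = 0.012528
  y ← 2.340000 + (0.47/6)·(k1 + 2k2 + 2k3 + k4) = 0.753498
y(1.27) ≈ 0.7535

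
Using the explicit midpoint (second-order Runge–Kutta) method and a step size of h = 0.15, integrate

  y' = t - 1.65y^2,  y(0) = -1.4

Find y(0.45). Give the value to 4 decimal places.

-10.5176

Midpoint: k1 = f(t_n, y_n); k2 = f(t_n + h/2, y_n + (h/2)·k1); y_{n+1} = y_n + h·k2.
t=0.000000, y=-1.400000:
  k1 = f(0.000000, -1.400000) = -3.234000
  k2 = f(0.075000, -1.642550) = -4.376651
  y ← -1.400000 + 0.15·(-4.376651) = -2.056498
t=0.150000, y=-2.056498:
  k1 = f(0.150000, -2.056498) = -6.828152
  k2 = f(0.225000, -2.568609) = -10.661292
  y ← -2.056498 + 0.15·(-10.661292) = -3.655691
t=0.300000, y=-3.655691:
  k1 = f(0.300000, -3.655691) = -21.750732
  k2 = f(0.375000, -5.286996) = -45.746345
  y ← -3.655691 + 0.15·(-45.746345) = -10.517643
y(0.45) ≈ -10.5176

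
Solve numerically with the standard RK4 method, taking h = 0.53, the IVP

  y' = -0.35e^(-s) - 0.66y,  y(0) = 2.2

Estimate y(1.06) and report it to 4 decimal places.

RK4: k1 = f(s_n, y_n); k2 = f(s_n + h/2, y_n + (h/2)·k1); k3 = f(s_n + h/2, y_n + (h/2)·k2); k4 = f(s_n + h, y_n + h·k3); y_{n+1} = y_n + (h/6)·(k1 + 2k2 + 2k3 + k4).
s=0.000000, y=2.200000:
  k1 = f(0.000000, 2.200000) = -1.802000
  k2 = f(0.265000, 1.722470) = -1.405352
  k3 = f(0.265000, 1.827582) = -1.474726
  k4 = f(0.530000, 1.418395) = -1.142153
  y ← 2.200000 + (0.53/6)·(k1 + 2k2 + 2k3 + k4) = 1.431119
s=0.530000, y=1.431119:
  k1 = f(0.530000, 1.431119) = -1.150551
  k2 = f(0.795000, 1.126223) = -0.901361
  k3 = f(0.795000, 1.192259) = -0.944944
  k4 = f(1.060000, 0.930299) = -0.735257
  y ← 1.431119 + (0.53/6)·(k1 + 2k2 + 2k3 + k4) = 0.938359
y(1.06) ≈ 0.9384

0.9384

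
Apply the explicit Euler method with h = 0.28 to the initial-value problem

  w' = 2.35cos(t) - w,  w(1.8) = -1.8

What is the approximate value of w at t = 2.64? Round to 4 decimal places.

Euler: w_{n+1} = w_n + h·f(t_n, w_n).
t=1.800000, w=-1.800000: f=1.266075 → w ← -1.800000 + 0.28·1.266075 = -1.445499
t=2.080000, w=-1.445499: f=0.299916 → w ← -1.445499 + 0.28·0.299916 = -1.361522
t=2.360000, w=-1.361522: f=-0.306490 → w ← -1.361522 + 0.28·(-0.306490) = -1.447340
w(2.64) ≈ -1.4473

-1.4473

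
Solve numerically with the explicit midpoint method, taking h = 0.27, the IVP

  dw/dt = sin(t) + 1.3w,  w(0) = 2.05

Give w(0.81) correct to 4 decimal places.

6.2122

Midpoint: k1 = f(t_n, w_n); k2 = f(t_n + h/2, w_n + (h/2)·k1); w_{n+1} = w_n + h·k2.
t=0.000000, w=2.050000:
  k1 = f(0.000000, 2.050000) = 2.665000
  k2 = f(0.135000, 2.409775) = 3.267298
  w ← 2.050000 + 0.27·3.267298 = 2.932170
t=0.270000, w=2.932170:
  k1 = f(0.270000, 2.932170) = 4.078553
  k2 = f(0.405000, 3.482775) = 4.921626
  w ← 2.932170 + 0.27·4.921626 = 4.261010
t=0.540000, w=4.261010:
  k1 = f(0.540000, 4.261010) = 6.053448
  k2 = f(0.675000, 5.078225) = 7.226590
  w ← 4.261010 + 0.27·7.226590 = 6.212189
w(0.81) ≈ 6.2122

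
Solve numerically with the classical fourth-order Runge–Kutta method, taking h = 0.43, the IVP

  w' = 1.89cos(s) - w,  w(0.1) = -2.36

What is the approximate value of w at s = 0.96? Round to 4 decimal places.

-0.1212

RK4: k1 = f(s_n, w_n); k2 = f(s_n + h/2, w_n + (h/2)·k1); k3 = f(s_n + h/2, w_n + (h/2)·k2); k4 = f(s_n + h, w_n + h·k3); w_{n+1} = w_n + (h/6)·(k1 + 2k2 + 2k3 + k4).
s=0.100000, w=-2.360000:
  k1 = f(0.100000, -2.360000) = 4.240558
  k2 = f(0.315000, -1.448280) = 3.245285
  k3 = f(0.315000, -1.662264) = 3.459269
  k4 = f(0.530000, -0.872514) = 2.503220
  w ← -2.360000 + (0.43/6)·(k1 + 2k2 + 2k3 + k4) = -0.915710
s=0.530000, w=-0.915710:
  k1 = f(0.530000, -0.915710) = 2.546415
  k2 = f(0.745000, -0.368231) = 1.757547
  k3 = f(0.745000, -0.537837) = 1.927153
  k4 = f(0.960000, -0.087034) = 1.170987
  w ← -0.915710 + (0.43/6)·(k1 + 2k2 + 2k3 + k4) = -0.121156
w(0.96) ≈ -0.1212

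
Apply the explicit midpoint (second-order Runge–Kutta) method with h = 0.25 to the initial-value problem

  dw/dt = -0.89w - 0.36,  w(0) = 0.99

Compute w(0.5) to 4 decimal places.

Midpoint: k1 = f(t_n, w_n); k2 = f(t_n + h/2, w_n + (h/2)·k1); w_{n+1} = w_n + h·k2.
t=0.000000, w=0.990000:
  k1 = f(0.000000, 0.990000) = -1.241100
  k2 = f(0.125000, 0.834863) = -1.103028
  w ← 0.990000 + 0.25·(-1.103028) = 0.714243
t=0.250000, w=0.714243:
  k1 = f(0.250000, 0.714243) = -0.995676
  k2 = f(0.375000, 0.589784) = -0.884907
  w ← 0.714243 + 0.25·(-0.884907) = 0.493016
w(0.5) ≈ 0.4930

0.4930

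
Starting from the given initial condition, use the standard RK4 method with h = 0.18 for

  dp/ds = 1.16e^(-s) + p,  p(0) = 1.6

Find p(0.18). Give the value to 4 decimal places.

RK4: k1 = f(s_n, p_n); k2 = f(s_n + h/2, p_n + (h/2)·k1); k3 = f(s_n + h/2, p_n + (h/2)·k2); k4 = f(s_n + h, p_n + h·k3); p_{n+1} = p_n + (h/6)·(k1 + 2k2 + 2k3 + k4).
s=0.000000, p=1.600000:
  k1 = f(0.000000, 1.600000) = 2.760000
  k2 = f(0.090000, 1.848400) = 2.908560
  k3 = f(0.090000, 1.861770) = 2.921931
  k4 = f(0.180000, 2.125948) = 3.094861
  p ← 1.600000 + (0.18/6)·(k1 + 2k2 + 2k3 + k4) = 2.125475
p(0.18) ≈ 2.1255

2.1255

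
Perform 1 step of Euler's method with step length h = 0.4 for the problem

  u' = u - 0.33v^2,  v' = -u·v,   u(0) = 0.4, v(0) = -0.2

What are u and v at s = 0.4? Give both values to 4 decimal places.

Euler on (u,v): u_{n+1} = u_n + h·u', v_{n+1} = v_n + h·v'.
0.000000: (0.400000, -0.200000); f=(0.386800, 0.080000) → (0.554720, -0.168000)
(u(0.4), v(0.4)) ≈ (0.5547, -0.1680)

0.5547, -0.1680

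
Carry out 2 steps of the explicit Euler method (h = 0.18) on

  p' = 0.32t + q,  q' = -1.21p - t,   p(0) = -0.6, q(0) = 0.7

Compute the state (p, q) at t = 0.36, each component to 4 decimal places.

Euler on (p,q): p_{n+1} = p_n + h·p', q_{n+1} = q_n + h·q'.
0.000000: (-0.600000, 0.700000); f=(0.700000, 0.726000) → (-0.474000, 0.830680)
0.180000: (-0.474000, 0.830680); f=(0.888280, 0.393540) → (-0.314110, 0.901517)
(p(0.36), q(0.36)) ≈ (-0.3141, 0.9015)

-0.3141, 0.9015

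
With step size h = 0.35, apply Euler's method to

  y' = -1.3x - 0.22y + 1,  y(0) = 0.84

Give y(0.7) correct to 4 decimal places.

1.2294

Euler: y_{n+1} = y_n + h·f(x_n, y_n).
x=0.000000, y=0.840000: f=0.815200 → y ← 0.840000 + 0.35·0.815200 = 1.125320
x=0.350000, y=1.125320: f=0.297430 → y ← 1.125320 + 0.35·0.297430 = 1.229420
y(0.7) ≈ 1.2294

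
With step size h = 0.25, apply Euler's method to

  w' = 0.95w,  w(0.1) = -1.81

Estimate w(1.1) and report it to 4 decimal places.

-4.2448

Euler: w_{n+1} = w_n + h·f(x_n, w_n).
x=0.100000, w=-1.810000: f=-1.719500 → w ← -1.810000 + 0.25·(-1.719500) = -2.239875
x=0.350000, w=-2.239875: f=-2.127881 → w ← -2.239875 + 0.25·(-2.127881) = -2.771845
x=0.600000, w=-2.771845: f=-2.633253 → w ← -2.771845 + 0.25·(-2.633253) = -3.430159
x=0.850000, w=-3.430159: f=-3.258651 → w ← -3.430159 + 0.25·(-3.258651) = -4.244821
w(1.1) ≈ -4.2448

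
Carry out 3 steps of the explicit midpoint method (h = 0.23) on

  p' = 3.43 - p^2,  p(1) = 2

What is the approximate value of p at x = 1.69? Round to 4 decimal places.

Midpoint: k1 = f(x_n, p_n); k2 = f(x_n + h/2, p_n + (h/2)·k1); p_{n+1} = p_n + h·k2.
x=1.000000, p=2.000000:
  k1 = f(1.000000, 2.000000) = -0.570000
  k2 = f(1.115000, 1.934450) = -0.312097
  p ← 2.000000 + 0.23·(-0.312097) = 1.928218
x=1.230000, p=1.928218:
  k1 = f(1.230000, 1.928218) = -0.288024
  k2 = f(1.345000, 1.895095) = -0.161385
  p ← 1.928218 + 0.23·(-0.161385) = 1.891099
x=1.460000, p=1.891099:
  k1 = f(1.460000, 1.891099) = -0.146256
  k2 = f(1.575000, 1.874280) = -0.082924
  p ← 1.891099 + 0.23·(-0.082924) = 1.872027
p(1.69) ≈ 1.8720

1.8720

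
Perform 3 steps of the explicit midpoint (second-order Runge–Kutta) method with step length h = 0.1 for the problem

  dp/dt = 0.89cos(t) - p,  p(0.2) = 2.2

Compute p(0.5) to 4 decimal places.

1.8456

Midpoint: k1 = f(t_n, p_n); k2 = f(t_n + h/2, p_n + (h/2)·k1); p_{n+1} = p_n + h·k2.
t=0.200000, p=2.200000:
  k1 = f(0.200000, 2.200000) = -1.327741
  k2 = f(0.250000, 2.133613) = -1.271281
  p ← 2.200000 + 0.1·(-1.271281) = 2.072872
t=0.300000, p=2.072872:
  k1 = f(0.300000, 2.072872) = -1.222622
  k2 = f(0.350000, 2.011741) = -1.175699
  p ← 2.072872 + 0.1·(-1.175699) = 1.955302
t=0.400000, p=1.955302:
  k1 = f(0.400000, 1.955302) = -1.135558
  k2 = f(0.450000, 1.898524) = -1.097126
  p ← 1.955302 + 0.1·(-1.097126) = 1.845589
p(0.5) ≈ 1.8456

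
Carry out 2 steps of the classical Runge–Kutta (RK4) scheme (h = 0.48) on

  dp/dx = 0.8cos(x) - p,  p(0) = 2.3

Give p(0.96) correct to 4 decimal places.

1.2848

RK4: k1 = f(x_n, p_n); k2 = f(x_n + h/2, p_n + (h/2)·k1); k3 = f(x_n + h/2, p_n + (h/2)·k2); k4 = f(x_n + h, p_n + h·k3); p_{n+1} = p_n + (h/6)·(k1 + 2k2 + 2k3 + k4).
x=0.000000, p=2.300000:
  k1 = f(0.000000, 2.300000) = -1.500000
  k2 = f(0.240000, 1.940000) = -1.162930
  k3 = f(0.240000, 2.020897) = -1.243827
  k4 = f(0.480000, 1.702963) = -0.993367
  p ← 2.300000 + (0.48/6)·(k1 + 2k2 + 2k3 + k4) = 1.715450
x=0.480000, p=1.715450:
  k1 = f(0.480000, 1.715450) = -1.005854
  k2 = f(0.720000, 1.474045) = -0.872600
  k3 = f(0.720000, 1.506026) = -0.904581
  k4 = f(0.960000, 1.281251) = -0.822435
  p ← 1.715450 + (0.48/6)·(k1 + 2k2 + 2k3 + k4) = 1.284838
p(0.96) ≈ 1.2848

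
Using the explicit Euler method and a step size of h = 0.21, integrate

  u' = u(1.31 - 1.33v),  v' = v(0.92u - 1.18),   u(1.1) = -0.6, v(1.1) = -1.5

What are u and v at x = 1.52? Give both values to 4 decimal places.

Euler on (u,v): u_{n+1} = u_n + h·u', v_{n+1} = v_n + h·v'.
1.100000: (-0.600000, -1.500000); f=(-1.983000, 2.598000) → (-1.016430, -0.954420)
1.310000: (-1.016430, -0.954420); f=(-2.621758, 2.018709) → (-1.566999, -0.530491)
(u(1.52), v(1.52)) ≈ (-1.5670, -0.5305)

-1.5670, -0.5305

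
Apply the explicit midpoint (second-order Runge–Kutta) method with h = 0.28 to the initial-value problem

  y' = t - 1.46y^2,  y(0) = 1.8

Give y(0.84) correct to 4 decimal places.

Midpoint: k1 = f(t_n, y_n); k2 = f(t_n + h/2, y_n + (h/2)·k1); y_{n+1} = y_n + h·k2.
t=0.000000, y=1.800000:
  k1 = f(0.000000, 1.800000) = -4.730400
  k2 = f(0.140000, 1.137744) = -1.749914
  y ← 1.800000 + 0.28·(-1.749914) = 1.310024
t=0.280000, y=1.310024:
  k1 = f(0.280000, 1.310024) = -2.225598
  k2 = f(0.420000, 0.998440) = -1.035449
  y ← 1.310024 + 0.28·(-1.035449) = 1.020098
t=0.560000, y=1.020098:
  k1 = f(0.560000, 1.020098) = -0.959277
  k2 = f(0.700000, 0.885800) = -0.445576
  y ← 1.020098 + 0.28·(-0.445576) = 0.895337
y(0.84) ≈ 0.8953

0.8953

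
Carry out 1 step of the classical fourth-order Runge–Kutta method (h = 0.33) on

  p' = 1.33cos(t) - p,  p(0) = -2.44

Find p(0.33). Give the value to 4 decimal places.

-1.3878

RK4: k1 = f(t_n, p_n); k2 = f(t_n + h/2, p_n + (h/2)·k1); k3 = f(t_n + h/2, p_n + (h/2)·k2); k4 = f(t_n + h, p_n + h·k3); p_{n+1} = p_n + (h/6)·(k1 + 2k2 + 2k3 + k4).
t=0.000000, p=-2.440000:
  k1 = f(0.000000, -2.440000) = 3.770000
  k2 = f(0.165000, -1.817950) = 3.129886
  k3 = f(0.165000, -1.923569) = 3.235505
  k4 = f(0.330000, -1.372283) = 2.630520
  p ← -2.440000 + (0.33/6)·(k1 + 2k2 + 2k3 + k4) = -1.387778
p(0.33) ≈ -1.3878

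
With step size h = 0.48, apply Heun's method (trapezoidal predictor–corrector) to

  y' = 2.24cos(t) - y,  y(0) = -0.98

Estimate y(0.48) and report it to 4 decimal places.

Heun: k1 = f(t_n, y_n); k2 = f(t_n + h, y_n + h·k1); y_{n+1} = y_n + (h/2)·(k1 + k2).
t=0.000000, y=-0.980000:
  k1 = f(0.000000, -0.980000) = 3.220000
  k2 = f(0.480000, 0.565600) = 1.421269
  y ← -0.980000 + (0.48/2)·(3.220000 + 1.421269) = 0.133904
y(0.48) ≈ 0.1339

0.1339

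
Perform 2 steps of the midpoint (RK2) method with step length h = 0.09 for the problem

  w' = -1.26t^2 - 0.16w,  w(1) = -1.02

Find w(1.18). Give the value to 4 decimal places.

-1.2574

Midpoint: k1 = f(t_n, w_n); k2 = f(t_n + h/2, w_n + (h/2)·k1); w_{n+1} = w_n + h·k2.
t=1.000000, w=-1.020000:
  k1 = f(1.000000, -1.020000) = -1.096800
  k2 = f(1.045000, -1.069356) = -1.204855
  w ← -1.020000 + 0.09·(-1.204855) = -1.128437
t=1.090000, w=-1.128437:
  k1 = f(1.090000, -1.128437) = -1.316456
  k2 = f(1.135000, -1.187677) = -1.433135
  w ← -1.128437 + 0.09·(-1.433135) = -1.257419
w(1.18) ≈ -1.2574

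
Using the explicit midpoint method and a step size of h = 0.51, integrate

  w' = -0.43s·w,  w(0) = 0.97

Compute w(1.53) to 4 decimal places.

0.5793

Midpoint: k1 = f(s_n, w_n); k2 = f(s_n + h/2, w_n + (h/2)·k1); w_{n+1} = w_n + h·k2.
s=0.000000, w=0.970000:
  k1 = f(0.000000, 0.970000) = 0.000000
  k2 = f(0.255000, 0.970000) = -0.106360
  w ← 0.970000 + 0.51·(-0.106360) = 0.915756
s=0.510000, w=0.915756:
  k1 = f(0.510000, 0.915756) = -0.200825
  k2 = f(0.765000, 0.864546) = -0.284392
  w ← 0.915756 + 0.51·(-0.284392) = 0.770716
s=1.020000, w=0.770716:
  k1 = f(1.020000, 0.770716) = -0.338036
  k2 = f(1.275000, 0.684517) = -0.375286
  w ← 0.770716 + 0.51·(-0.375286) = 0.579320
w(1.53) ≈ 0.5793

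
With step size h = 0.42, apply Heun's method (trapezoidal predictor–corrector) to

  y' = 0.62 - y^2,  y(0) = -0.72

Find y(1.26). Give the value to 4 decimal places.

Heun: k1 = f(t_n, y_n); k2 = f(t_n + h, y_n + h·k1); y_{n+1} = y_n + (h/2)·(k1 + k2).
t=0.000000, y=-0.720000:
  k1 = f(0.000000, -0.720000) = 0.101600
  k2 = f(0.420000, -0.677328) = 0.161227
  y ← -0.720000 + (0.42/2)·(0.101600 + 0.161227) = -0.664806
t=0.420000, y=-0.664806:
  k1 = f(0.420000, -0.664806) = 0.178032
  k2 = f(0.840000, -0.590033) = 0.271861
  y ← -0.664806 + (0.42/2)·(0.178032 + 0.271861) = -0.570329
t=0.840000, y=-0.570329:
  k1 = f(0.840000, -0.570329) = 0.294725
  k2 = f(1.260000, -0.446544) = 0.420598
  y ← -0.570329 + (0.42/2)·(0.294725 + 0.420598) = -0.420111
y(1.26) ≈ -0.4201

-0.4201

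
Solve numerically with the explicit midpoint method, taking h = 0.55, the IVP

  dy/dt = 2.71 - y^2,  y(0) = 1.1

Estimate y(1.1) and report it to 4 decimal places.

1.4334

Midpoint: k1 = f(t_n, y_n); k2 = f(t_n + h/2, y_n + (h/2)·k1); y_{n+1} = y_n + h·k2.
t=0.000000, y=1.100000:
  k1 = f(0.000000, 1.100000) = 1.500000
  k2 = f(0.275000, 1.512500) = 0.422344
  y ← 1.100000 + 0.55·0.422344 = 1.332289
t=0.550000, y=1.332289:
  k1 = f(0.550000, 1.332289) = 0.935006
  k2 = f(0.825000, 1.589416) = 0.183758
  y ← 1.332289 + 0.55·0.183758 = 1.433356
y(1.1) ≈ 1.4334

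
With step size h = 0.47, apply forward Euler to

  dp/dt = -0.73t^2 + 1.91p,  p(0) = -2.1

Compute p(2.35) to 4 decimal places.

Euler: p_{n+1} = p_n + h·f(t_n, p_n).
t=0.000000, p=-2.100000: f=-4.011000 → p ← -2.100000 + 0.47·(-4.011000) = -3.985170
t=0.470000, p=-3.985170: f=-7.772932 → p ← -3.985170 + 0.47·(-7.772932) = -7.638448
t=0.940000, p=-7.638448: f=-15.234463 → p ← -7.638448 + 0.47·(-15.234463) = -14.798646
t=1.410000, p=-14.798646: f=-29.716726 → p ← -14.798646 + 0.47·(-29.716726) = -28.765507
t=1.880000, p=-28.765507: f=-57.522231 → p ← -28.765507 + 0.47·(-57.522231) = -55.800956
p(2.35) ≈ -55.8010

-55.8010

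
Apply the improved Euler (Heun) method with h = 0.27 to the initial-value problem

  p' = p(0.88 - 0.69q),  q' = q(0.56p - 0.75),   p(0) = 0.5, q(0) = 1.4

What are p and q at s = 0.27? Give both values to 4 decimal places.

0.4966, 1.2325

Heun on (p,q): k1 = f(s_n, state_n); k2 = f(s_n + h, state_n + h·k1); state_{n+1} = state_n + (h/2)·(k1 + k2).
0.000000: (0.500000, 1.400000)
  k1 = (-0.043000, -0.658000)
  predictor → (0.488390, 1.222340)
  k2 = (0.017868, -0.582447)
  → (0.496607, 1.232540)
(p(0.27), q(0.27)) ≈ (0.4966, 1.2325)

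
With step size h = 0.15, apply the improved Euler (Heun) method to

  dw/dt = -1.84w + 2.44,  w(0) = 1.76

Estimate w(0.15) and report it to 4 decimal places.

1.6568

Heun: k1 = f(t_n, w_n); k2 = f(t_n + h, w_n + h·k1); w_{n+1} = w_n + (h/2)·(k1 + k2).
t=0.000000, w=1.760000:
  k1 = f(0.000000, 1.760000) = -0.798400
  k2 = f(0.150000, 1.640240) = -0.578042
  w ← 1.760000 + (0.15/2)·(-0.798400 + (-0.578042)) = 1.656767
w(0.15) ≈ 1.6568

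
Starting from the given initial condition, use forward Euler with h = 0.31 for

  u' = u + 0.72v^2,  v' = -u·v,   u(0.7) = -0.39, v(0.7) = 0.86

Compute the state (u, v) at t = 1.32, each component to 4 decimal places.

-0.2456, 1.0673

Euler on (u,v): u_{n+1} = u_n + h·u', v_{n+1} = v_n + h·v'.
0.700000: (-0.390000, 0.860000); f=(0.142512, 0.335400) → (-0.345821, 0.963974)
1.010000: (-0.345821, 0.963974); f=(0.323236, 0.333363) → (-0.245618, 1.067316)
(u(1.32), v(1.32)) ≈ (-0.2456, 1.0673)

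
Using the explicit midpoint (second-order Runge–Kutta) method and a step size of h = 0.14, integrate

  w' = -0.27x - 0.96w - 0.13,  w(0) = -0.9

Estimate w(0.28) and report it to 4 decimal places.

Midpoint: k1 = f(x_n, w_n); k2 = f(x_n + h/2, w_n + (h/2)·k1); w_{n+1} = w_n + h·k2.
x=0.000000, w=-0.900000:
  k1 = f(0.000000, -0.900000) = 0.734000
  k2 = f(0.070000, -0.848620) = 0.665775
  w ← -0.900000 + 0.14·0.665775 = -0.806791
x=0.140000, w=-0.806791:
  k1 = f(0.140000, -0.806791) = 0.606720
  k2 = f(0.210000, -0.764321) = 0.547048
  w ← -0.806791 + 0.14·0.547048 = -0.730205
w(0.28) ≈ -0.7302

-0.7302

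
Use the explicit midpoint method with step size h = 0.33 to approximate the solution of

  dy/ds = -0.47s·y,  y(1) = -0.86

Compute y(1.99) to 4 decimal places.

Midpoint: k1 = f(s_n, y_n); k2 = f(s_n + h/2, y_n + (h/2)·k1); y_{n+1} = y_n + h·k2.
s=1.000000, y=-0.860000:
  k1 = f(1.000000, -0.860000) = 0.404200
  k2 = f(1.165000, -0.793307) = 0.434375
  y ← -0.860000 + 0.33·0.434375 = -0.716656
s=1.330000, y=-0.716656:
  k1 = f(1.330000, -0.716656) = 0.447982
  k2 = f(1.495000, -0.642739) = 0.451621
  y ← -0.716656 + 0.33·0.451621 = -0.567621
s=1.660000, y=-0.567621:
  k1 = f(1.660000, -0.567621) = 0.442858
  k2 = f(1.825000, -0.494550) = 0.424200
  y ← -0.567621 + 0.33·0.424200 = -0.427635
y(1.99) ≈ -0.4276

-0.4276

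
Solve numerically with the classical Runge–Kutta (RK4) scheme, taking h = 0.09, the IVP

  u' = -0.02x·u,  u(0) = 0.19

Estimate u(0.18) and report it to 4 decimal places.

0.1899

RK4: k1 = f(x_n, u_n); k2 = f(x_n + h/2, u_n + (h/2)·k1); k3 = f(x_n + h/2, u_n + (h/2)·k2); k4 = f(x_n + h, u_n + h·k3); u_{n+1} = u_n + (h/6)·(k1 + 2k2 + 2k3 + k4).
x=0.000000, u=0.190000:
  k1 = f(0.000000, 0.190000) = 0.000000
  k2 = f(0.045000, 0.190000) = -0.000171
  k3 = f(0.045000, 0.189992) = -0.000171
  k4 = f(0.090000, 0.189985) = -0.000342
  u ← 0.190000 + (0.09/6)·(k1 + 2k2 + 2k3 + k4) = 0.189985
x=0.090000, u=0.189985:
  k1 = f(0.090000, 0.189985) = -0.000342
  k2 = f(0.135000, 0.189969) = -0.000513
  k3 = f(0.135000, 0.189962) = -0.000513
  k4 = f(0.180000, 0.189938) = -0.000684
  u ← 0.189985 + (0.09/6)·(k1 + 2k2 + 2k3 + k4) = 0.189938
u(0.18) ≈ 0.1899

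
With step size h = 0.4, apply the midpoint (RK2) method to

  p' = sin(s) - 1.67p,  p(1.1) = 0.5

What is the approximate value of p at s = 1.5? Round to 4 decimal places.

Midpoint: k1 = f(s_n, p_n); k2 = f(s_n + h/2, p_n + (h/2)·k1); p_{n+1} = p_n + h·k2.
s=1.100000, p=0.500000:
  k1 = f(1.100000, 0.500000) = 0.056207
  k2 = f(1.300000, 0.511241) = 0.109785
  p ← 0.500000 + 0.4·0.109785 = 0.543914
p(1.5) ≈ 0.5439

0.5439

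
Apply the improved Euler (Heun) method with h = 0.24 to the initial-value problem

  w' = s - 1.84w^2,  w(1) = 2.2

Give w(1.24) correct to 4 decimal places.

1.3799

Heun: k1 = f(s_n, w_n); k2 = f(s_n + h, w_n + h·k1); w_{n+1} = w_n + (h/2)·(k1 + k2).
s=1.000000, w=2.200000:
  k1 = f(1.000000, 2.200000) = -7.905600
  k2 = f(1.240000, 0.302656) = 1.071455
  w ← 2.200000 + (0.24/2)·(-7.905600 + 1.071455) = 1.379903
w(1.24) ≈ 1.3799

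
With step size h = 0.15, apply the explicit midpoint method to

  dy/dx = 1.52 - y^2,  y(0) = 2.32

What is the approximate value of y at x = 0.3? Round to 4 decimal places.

1.6907

Midpoint: k1 = f(x_n, y_n); k2 = f(x_n + h/2, y_n + (h/2)·k1); y_{n+1} = y_n + h·k2.
x=0.000000, y=2.320000:
  k1 = f(0.000000, 2.320000) = -3.862400
  k2 = f(0.075000, 2.030320) = -2.602199
  y ← 2.320000 + 0.15·(-2.602199) = 1.929670
x=0.150000, y=1.929670:
  k1 = f(0.150000, 1.929670) = -2.203627
  k2 = f(0.225000, 1.764398) = -1.593101
  y ← 1.929670 + 0.15·(-1.593101) = 1.690705
y(0.3) ≈ 1.6907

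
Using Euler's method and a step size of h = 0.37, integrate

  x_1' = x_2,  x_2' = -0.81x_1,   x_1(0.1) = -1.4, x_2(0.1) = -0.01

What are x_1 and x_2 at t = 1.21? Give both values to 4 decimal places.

Euler on (x_1,x_2): x_1_{n+1} = x_1_n + h·x_1', x_2_{n+1} = x_2_n + h·x_2'.
0.100000: (-1.400000, -0.010000); f=(-0.010000, 1.134000) → (-1.403700, 0.409580)
0.470000: (-1.403700, 0.409580); f=(0.409580, 1.136997) → (-1.252155, 0.830269)
0.840000: (-1.252155, 0.830269); f=(0.830269, 1.014246) → (-0.944956, 1.205540)
(x_1(1.21), x_2(1.21)) ≈ (-0.9450, 1.2055)

-0.9450, 1.2055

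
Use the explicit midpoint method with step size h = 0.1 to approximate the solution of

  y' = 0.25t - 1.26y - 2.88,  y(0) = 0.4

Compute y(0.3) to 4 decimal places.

Midpoint: k1 = f(t_n, y_n); k2 = f(t_n + h/2, y_n + (h/2)·k1); y_{n+1} = y_n + h·k2.
t=0.000000, y=0.400000:
  k1 = f(0.000000, 0.400000) = -3.384000
  k2 = f(0.050000, 0.230800) = -3.158308
  y ← 0.400000 + 0.1·(-3.158308) = 0.084169
t=0.100000, y=0.084169:
  k1 = f(0.100000, 0.084169) = -2.961053
  k2 = f(0.150000, -0.063883) = -2.762007
  y ← 0.084169 + 0.1·(-2.762007) = -0.192031
t=0.200000, y=-0.192031:
  k1 = f(0.200000, -0.192031) = -2.588040
  k2 = f(0.250000, -0.321434) = -2.412494
  y ← -0.192031 + 0.1·(-2.412494) = -0.433281
y(0.3) ≈ -0.4333

-0.4333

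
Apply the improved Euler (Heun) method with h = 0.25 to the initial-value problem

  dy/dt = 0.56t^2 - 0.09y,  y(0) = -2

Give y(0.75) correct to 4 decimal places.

Heun: k1 = f(t_n, y_n); k2 = f(t_n + h, y_n + h·k1); y_{n+1} = y_n + (h/2)·(k1 + k2).
t=0.000000, y=-2.000000:
  k1 = f(0.000000, -2.000000) = 0.180000
  k2 = f(0.250000, -1.955000) = 0.210950
  y ← -2.000000 + (0.25/2)·(0.180000 + 0.210950) = -1.951131
t=0.250000, y=-1.951131:
  k1 = f(0.250000, -1.951131) = 0.210602
  k2 = f(0.500000, -1.898481) = 0.310863
  y ← -1.951131 + (0.25/2)·(0.210602 + 0.310863) = -1.885948
t=0.500000, y=-1.885948:
  k1 = f(0.500000, -1.885948) = 0.309735
  k2 = f(0.750000, -1.808514) = 0.477766
  y ← -1.885948 + (0.25/2)·(0.309735 + 0.477766) = -1.787510
y(0.75) ≈ -1.7875

-1.7875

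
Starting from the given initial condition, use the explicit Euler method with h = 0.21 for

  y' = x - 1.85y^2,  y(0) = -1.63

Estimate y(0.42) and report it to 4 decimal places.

Euler: y_{n+1} = y_n + h·f(x_n, y_n).
x=0.000000, y=-1.630000: f=-4.915265 → y ← -1.630000 + 0.21·(-4.915265) = -2.662206
x=0.210000, y=-2.662206: f=-12.901577 → y ← -2.662206 + 0.21·(-12.901577) = -5.371537
y(0.42) ≈ -5.3715

-5.3715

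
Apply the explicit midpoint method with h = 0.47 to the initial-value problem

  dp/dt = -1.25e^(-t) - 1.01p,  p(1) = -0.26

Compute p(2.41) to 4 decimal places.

-0.2106

Midpoint: k1 = f(t_n, p_n); k2 = f(t_n + h/2, p_n + (h/2)·k1); p_{n+1} = p_n + h·k2.
t=1.000000, p=-0.260000:
  k1 = f(1.000000, -0.260000) = -0.197249
  k2 = f(1.235000, -0.306354) = -0.054126
  p ← -0.260000 + 0.47·(-0.054126) = -0.285439
t=1.470000, p=-0.285439:
  k1 = f(1.470000, -0.285439) = 0.000887
  k2 = f(1.705000, -0.285231) = 0.060868
  p ← -0.285439 + 0.47·0.060868 = -0.256832
t=1.940000, p=-0.256832:
  k1 = f(1.940000, -0.256832) = 0.079770
  k2 = f(2.175000, -0.238086) = 0.098456
  p ← -0.256832 + 0.47·0.098456 = -0.210557
p(2.41) ≈ -0.2106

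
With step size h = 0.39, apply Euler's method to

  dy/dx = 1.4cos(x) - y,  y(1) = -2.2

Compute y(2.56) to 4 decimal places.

Euler: y_{n+1} = y_n + h·f(x_n, y_n).
x=1.000000, y=-2.200000: f=2.956423 → y ← -2.200000 + 0.39·2.956423 = -1.046995
x=1.390000, y=-1.046995: f=1.298733 → y ← -1.046995 + 0.39·1.298733 = -0.540489
x=1.780000, y=-0.540489: f=0.249736 → y ← -0.540489 + 0.39·0.249736 = -0.443092
x=2.170000, y=-0.443092: f=-0.346487 → y ← -0.443092 + 0.39·(-0.346487) = -0.578222
y(2.56) ≈ -0.5782

-0.5782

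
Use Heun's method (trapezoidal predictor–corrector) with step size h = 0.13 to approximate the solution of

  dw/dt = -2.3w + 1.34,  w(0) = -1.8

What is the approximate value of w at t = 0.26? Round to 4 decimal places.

-0.7423

Heun: k1 = f(t_n, w_n); k2 = f(t_n + h, w_n + h·k1); w_{n+1} = w_n + (h/2)·(k1 + k2).
t=0.000000, w=-1.800000:
  k1 = f(0.000000, -1.800000) = 5.480000
  k2 = f(0.130000, -1.087600) = 3.841480
  w ← -1.800000 + (0.13/2)·(5.480000 + 3.841480) = -1.194104
t=0.130000, w=-1.194104:
  k1 = f(0.130000, -1.194104) = 4.086439
  k2 = f(0.260000, -0.662867) = 2.864594
  w ← -1.194104 + (0.13/2)·(4.086439 + 2.864594) = -0.742287
w(0.26) ≈ -0.7423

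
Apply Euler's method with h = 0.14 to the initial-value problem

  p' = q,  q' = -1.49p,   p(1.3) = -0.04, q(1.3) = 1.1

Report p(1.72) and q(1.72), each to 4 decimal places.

0.4210, 1.0284

Euler on (p,q): p_{n+1} = p_n + h·p', q_{n+1} = q_n + h·q'.
1.300000: (-0.040000, 1.100000); f=(1.100000, 0.059600) → (0.114000, 1.108344)
1.440000: (0.114000, 1.108344); f=(1.108344, -0.169860) → (0.269168, 1.084564)
1.580000: (0.269168, 1.084564); f=(1.084564, -0.401061) → (0.421007, 1.028415)
(p(1.72), q(1.72)) ≈ (0.4210, 1.0284)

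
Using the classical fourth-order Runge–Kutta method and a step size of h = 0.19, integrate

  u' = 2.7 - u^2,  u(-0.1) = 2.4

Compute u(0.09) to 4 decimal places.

RK4: k1 = f(s_n, u_n); k2 = f(s_n + h/2, u_n + (h/2)·k1); k3 = f(s_n + h/2, u_n + (h/2)·k2); k4 = f(s_n + h, u_n + h·k3); u_{n+1} = u_n + (h/6)·(k1 + 2k2 + 2k3 + k4).
s=-0.100000, u=2.400000:
  k1 = f(-0.100000, 2.400000) = -3.060000
  k2 = f(-0.005000, 2.109300) = -1.749146
  k3 = f(-0.005000, 2.233831) = -2.290001
  k4 = f(0.090000, 1.964900) = -1.160831
  u ← 2.400000 + (0.19/6)·(k1 + 2k2 + 2k3 + k4) = 2.010528
u(0.09) ≈ 2.0105

2.0105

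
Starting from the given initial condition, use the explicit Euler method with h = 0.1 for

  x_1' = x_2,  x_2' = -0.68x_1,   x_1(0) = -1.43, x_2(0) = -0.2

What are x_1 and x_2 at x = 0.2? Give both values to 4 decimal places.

-1.4603, -0.0042

Euler on (x_1,x_2): x_1_{n+1} = x_1_n + h·x_1', x_2_{n+1} = x_2_n + h·x_2'.
0.000000: (-1.430000, -0.200000); f=(-0.200000, 0.972400) → (-1.450000, -0.102760)
0.100000: (-1.450000, -0.102760); f=(-0.102760, 0.986000) → (-1.460276, -0.004160)
(x_1(0.2), x_2(0.2)) ≈ (-1.4603, -0.0042)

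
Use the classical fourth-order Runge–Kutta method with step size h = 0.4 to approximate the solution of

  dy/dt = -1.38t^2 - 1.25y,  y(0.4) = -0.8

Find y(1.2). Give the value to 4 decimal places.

RK4: k1 = f(t_n, y_n); k2 = f(t_n + h/2, y_n + (h/2)·k1); k3 = f(t_n + h/2, y_n + (h/2)·k2); k4 = f(t_n + h, y_n + h·k3); y_{n+1} = y_n + (h/6)·(k1 + 2k2 + 2k3 + k4).
t=0.400000, y=-0.800000:
  k1 = f(0.400000, -0.800000) = 0.779200
  k2 = f(0.600000, -0.644160) = 0.308400
  k3 = f(0.600000, -0.738320) = 0.426100
  k4 = f(0.800000, -0.629560) = -0.096250
  y ← -0.800000 + (0.4/6)·(k1 + 2k2 + 2k3 + k4) = -0.656537
t=0.800000, y=-0.656537:
  k1 = f(0.800000, -0.656537) = -0.062529
  k2 = f(1.000000, -0.669043) = -0.543697
  k3 = f(1.000000, -0.765276) = -0.423405
  k4 = f(1.200000, -0.825899) = -0.954827
  y ← -0.656537 + (0.4/6)·(k1 + 2k2 + 2k3 + k4) = -0.853307
y(1.2) ≈ -0.8533

-0.8533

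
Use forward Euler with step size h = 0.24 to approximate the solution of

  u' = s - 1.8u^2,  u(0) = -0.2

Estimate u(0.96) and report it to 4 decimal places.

0.0912

Euler: u_{n+1} = u_n + h·f(s_n, u_n).
s=0.000000, u=-0.200000: f=-0.072000 → u ← -0.200000 + 0.24·(-0.072000) = -0.217280
s=0.240000, u=-0.217280: f=0.155021 → u ← -0.217280 + 0.24·0.155021 = -0.180075
s=0.480000, u=-0.180075: f=0.421631 → u ← -0.180075 + 0.24·0.421631 = -0.078883
s=0.720000, u=-0.078883: f=0.708799 → u ← -0.078883 + 0.24·0.708799 = 0.091228
u(0.96) ≈ 0.0912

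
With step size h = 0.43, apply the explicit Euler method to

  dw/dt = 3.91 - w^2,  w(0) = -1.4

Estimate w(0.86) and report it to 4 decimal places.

Euler: w_{n+1} = w_n + h·f(t_n, w_n).
t=0.000000, w=-1.400000: f=1.950000 → w ← -1.400000 + 0.43·1.950000 = -0.561500
t=0.430000, w=-0.561500: f=3.594718 → w ← -0.561500 + 0.43·3.594718 = 0.984229
w(0.86) ≈ 0.9842

0.9842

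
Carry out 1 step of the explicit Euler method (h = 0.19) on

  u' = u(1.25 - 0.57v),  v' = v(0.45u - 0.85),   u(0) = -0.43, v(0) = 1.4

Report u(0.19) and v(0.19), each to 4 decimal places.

-0.4669, 1.1224

Euler on (u,v): u_{n+1} = u_n + h·u', v_{n+1} = v_n + h·v'.
0.000000: (-0.430000, 1.400000); f=(-0.194360, -1.460900) → (-0.466928, 1.122429)
(u(0.19), v(0.19)) ≈ (-0.4669, 1.1224)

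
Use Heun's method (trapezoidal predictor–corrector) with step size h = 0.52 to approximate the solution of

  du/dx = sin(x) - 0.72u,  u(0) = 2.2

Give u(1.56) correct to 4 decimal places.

1.4157

Heun: k1 = f(x_n, u_n); k2 = f(x_n + h, u_n + h·k1); u_{n+1} = u_n + (h/2)·(k1 + k2).
x=0.000000, u=2.200000:
  k1 = f(0.000000, 2.200000) = -1.584000
  k2 = f(0.520000, 1.376320) = -0.494070
  u ← 2.200000 + (0.52/2)·(-1.584000 + (-0.494070)) = 1.659702
x=0.520000, u=1.659702:
  k1 = f(0.520000, 1.659702) = -0.698105
  k2 = f(1.040000, 1.296687) = -0.071210
  u ← 1.659702 + (0.52/2)·(-0.698105 + (-0.071210)) = 1.459680
x=1.040000, u=1.459680:
  k1 = f(1.040000, 1.459680) = -0.188565
  k2 = f(1.560000, 1.361626) = 0.019571
  u ← 1.459680 + (0.52/2)·(-0.188565 + 0.019571) = 1.415741
u(1.56) ≈ 1.4157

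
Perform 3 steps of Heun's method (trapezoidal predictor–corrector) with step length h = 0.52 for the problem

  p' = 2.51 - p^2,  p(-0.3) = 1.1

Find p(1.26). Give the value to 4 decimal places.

1.4379

Heun: k1 = f(s_n, p_n); k2 = f(s_n + h, p_n + h·k1); p_{n+1} = p_n + (h/2)·(k1 + k2).
s=-0.300000, p=1.100000:
  k1 = f(-0.300000, 1.100000) = 1.300000
  k2 = f(0.220000, 1.776000) = -0.644176
  p ← 1.100000 + (0.52/2)·(1.300000 + (-0.644176)) = 1.270514
s=0.220000, p=1.270514:
  k1 = f(0.220000, 1.270514) = 0.895794
  k2 = f(0.740000, 1.736327) = -0.504831
  p ← 1.270514 + (0.52/2)·(0.895794 + (-0.504831)) = 1.372164
s=0.740000, p=1.372164:
  k1 = f(0.740000, 1.372164) = 0.627165
  k2 = f(1.260000, 1.698290) = -0.374189
  p ← 1.372164 + (0.52/2)·(0.627165 + (-0.374189)) = 1.437938
p(1.26) ≈ 1.4379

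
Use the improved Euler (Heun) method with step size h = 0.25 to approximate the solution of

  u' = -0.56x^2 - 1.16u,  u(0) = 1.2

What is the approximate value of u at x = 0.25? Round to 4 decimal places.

0.8981

Heun: k1 = f(x_n, u_n); k2 = f(x_n + h, u_n + h·k1); u_{n+1} = u_n + (h/2)·(k1 + k2).
x=0.000000, u=1.200000:
  k1 = f(0.000000, 1.200000) = -1.392000
  k2 = f(0.250000, 0.852000) = -1.023320
  u ← 1.200000 + (0.25/2)·(-1.392000 + (-1.023320)) = 0.898085
u(0.25) ≈ 0.8981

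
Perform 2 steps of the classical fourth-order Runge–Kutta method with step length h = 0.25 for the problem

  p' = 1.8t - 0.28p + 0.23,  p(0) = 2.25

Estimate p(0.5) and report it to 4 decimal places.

2.2782

RK4: k1 = f(t_n, p_n); k2 = f(t_n + h/2, p_n + (h/2)·k1); k3 = f(t_n + h/2, p_n + (h/2)·k2); k4 = f(t_n + h, p_n + h·k3); p_{n+1} = p_n + (h/6)·(k1 + 2k2 + 2k3 + k4).
t=0.000000, p=2.250000:
  k1 = f(0.000000, 2.250000) = -0.400000
  k2 = f(0.125000, 2.200000) = -0.161000
  k3 = f(0.125000, 2.229875) = -0.169365
  k4 = f(0.250000, 2.207659) = 0.061856
  p ← 2.250000 + (0.25/6)·(k1 + 2k2 + 2k3 + k4) = 2.208380
t=0.250000, p=2.208380:
  k1 = f(0.250000, 2.208380) = 0.061654
  k2 = f(0.375000, 2.216087) = 0.284496
  k3 = f(0.375000, 2.243942) = 0.276696
  k4 = f(0.500000, 2.277554) = 0.492285
  p ← 2.208380 + (0.25/6)·(k1 + 2k2 + 2k3 + k4) = 2.278227
p(0.5) ≈ 2.2782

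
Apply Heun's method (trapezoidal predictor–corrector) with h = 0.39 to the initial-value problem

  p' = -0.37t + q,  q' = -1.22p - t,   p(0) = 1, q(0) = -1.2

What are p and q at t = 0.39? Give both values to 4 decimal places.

0.4111, -1.6405

Heun on (p,q): k1 = f(t_n, state_n); k2 = f(t_n + h, state_n + h·k1); state_{n+1} = state_n + (h/2)·(k1 + k2).
0.000000: (1.000000, -1.200000)
  k1 = (-1.200000, -1.220000)
  predictor → (0.532000, -1.675800)
  k2 = (-1.820100, -1.039040)
  → (0.411080, -1.640513)
(p(0.39), q(0.39)) ≈ (0.4111, -1.6405)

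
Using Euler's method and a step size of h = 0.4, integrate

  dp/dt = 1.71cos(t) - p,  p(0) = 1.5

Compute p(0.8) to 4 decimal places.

1.5804

Euler: p_{n+1} = p_n + h·f(t_n, p_n).
t=0.000000, p=1.500000: f=0.210000 → p ← 1.500000 + 0.4·0.210000 = 1.584000
t=0.400000, p=1.584000: f=-0.008986 → p ← 1.584000 + 0.4·(-0.008986) = 1.580406
p(0.8) ≈ 1.5804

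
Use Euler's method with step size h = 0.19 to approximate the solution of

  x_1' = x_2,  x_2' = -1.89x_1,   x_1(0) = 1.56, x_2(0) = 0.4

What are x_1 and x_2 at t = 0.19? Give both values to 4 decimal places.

Euler on (x_1,x_2): x_1_{n+1} = x_1_n + h·x_1', x_2_{n+1} = x_2_n + h·x_2'.
0.000000: (1.560000, 0.400000); f=(0.400000, -2.948400) → (1.636000, -0.160196)
(x_1(0.19), x_2(0.19)) ≈ (1.6360, -0.1602)

1.6360, -0.1602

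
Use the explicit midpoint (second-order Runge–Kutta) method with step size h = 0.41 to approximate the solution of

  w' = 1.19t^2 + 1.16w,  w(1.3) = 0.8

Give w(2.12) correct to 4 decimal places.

Midpoint: k1 = f(t_n, w_n); k2 = f(t_n + h/2, w_n + (h/2)·k1); w_{n+1} = w_n + h·k2.
t=1.300000, w=0.800000:
  k1 = f(1.300000, 0.800000) = 2.939100
  k2 = f(1.505000, 1.402516) = 4.322298
  w ← 0.800000 + 0.41·4.322298 = 2.572142
t=1.710000, w=2.572142:
  k1 = f(1.710000, 2.572142) = 6.463364
  k2 = f(1.915000, 3.897132) = 8.884670
  w ← 2.572142 + 0.41·8.884670 = 6.214857
w(2.12) ≈ 6.2149

6.2149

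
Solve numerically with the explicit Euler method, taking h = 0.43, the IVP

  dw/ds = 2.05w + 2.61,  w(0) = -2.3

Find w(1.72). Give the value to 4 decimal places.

-14.1413

Euler: w_{n+1} = w_n + h·f(s_n, w_n).
s=0.000000, w=-2.300000: f=-2.105000 → w ← -2.300000 + 0.43·(-2.105000) = -3.205150
s=0.430000, w=-3.205150: f=-3.960557 → w ← -3.205150 + 0.43·(-3.960557) = -4.908190
s=0.860000, w=-4.908190: f=-7.451789 → w ← -4.908190 + 0.43·(-7.451789) = -8.112459
s=1.290000, w=-8.112459: f=-14.020541 → w ← -8.112459 + 0.43·(-14.020541) = -14.141292
w(1.72) ≈ -14.1413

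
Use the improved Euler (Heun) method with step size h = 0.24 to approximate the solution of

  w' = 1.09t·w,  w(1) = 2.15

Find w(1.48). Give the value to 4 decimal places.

Heun: k1 = f(t_n, w_n); k2 = f(t_n + h, w_n + h·k1); w_{n+1} = w_n + (h/2)·(k1 + k2).
t=1.000000, w=2.150000:
  k1 = f(1.000000, 2.150000) = 2.343500
  k2 = f(1.240000, 2.712440) = 3.666134
  w ← 2.150000 + (0.24/2)·(2.343500 + 3.666134) = 2.871156
t=1.240000, w=2.871156:
  k1 = f(1.240000, 2.871156) = 3.880655
  k2 = f(1.480000, 3.802513) = 6.134214
  w ← 2.871156 + (0.24/2)·(3.880655 + 6.134214) = 4.072940
w(1.48) ≈ 4.0729

4.0729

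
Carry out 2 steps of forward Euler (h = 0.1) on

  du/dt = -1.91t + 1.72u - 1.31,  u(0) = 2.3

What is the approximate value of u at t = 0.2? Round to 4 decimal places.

2.8556

Euler: u_{n+1} = u_n + h·f(t_n, u_n).
t=0.000000, u=2.300000: f=2.646000 → u ← 2.300000 + 0.1·2.646000 = 2.564600
t=0.100000, u=2.564600: f=2.910112 → u ← 2.564600 + 0.1·2.910112 = 2.855611
u(0.2) ≈ 2.8556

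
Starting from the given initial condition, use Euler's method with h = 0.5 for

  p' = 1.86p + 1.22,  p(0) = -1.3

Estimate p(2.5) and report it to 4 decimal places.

-17.9036

Euler: p_{n+1} = p_n + h·f(x_n, p_n).
x=0.000000, p=-1.300000: f=-1.198000 → p ← -1.300000 + 0.5·(-1.198000) = -1.899000
x=0.500000, p=-1.899000: f=-2.312140 → p ← -1.899000 + 0.5·(-2.312140) = -3.055070
x=1.000000, p=-3.055070: f=-4.462430 → p ← -3.055070 + 0.5·(-4.462430) = -5.286285
x=1.500000, p=-5.286285: f=-8.612490 → p ← -5.286285 + 0.5·(-8.612490) = -9.592530
x=2.000000, p=-9.592530: f=-16.622106 → p ← -9.592530 + 0.5·(-16.622106) = -17.903583
p(2.5) ≈ -17.9036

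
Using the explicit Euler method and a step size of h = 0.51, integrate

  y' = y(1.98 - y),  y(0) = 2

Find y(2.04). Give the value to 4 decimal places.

Euler: y_{n+1} = y_n + h·f(x_n, y_n).
x=0.000000, y=2.000000: f=-0.040000 → y ← 2.000000 + 0.51·(-0.040000) = 1.979600
x=0.510000, y=1.979600: f=0.000792 → y ← 1.979600 + 0.51·0.000792 = 1.980004
x=1.020000, y=1.980004: f=-0.000008 → y ← 1.980004 + 0.51·(-0.000008) = 1.980000
x=1.530000, y=1.980000: f=0.000000 → y ← 1.980000 + 0.51·0.000000 = 1.980000
y(2.04) ≈ 1.9800

1.9800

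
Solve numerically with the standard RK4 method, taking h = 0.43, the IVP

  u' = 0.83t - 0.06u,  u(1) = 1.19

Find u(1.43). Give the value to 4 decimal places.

1.5881

RK4: k1 = f(t_n, u_n); k2 = f(t_n + h/2, u_n + (h/2)·k1); k3 = f(t_n + h/2, u_n + (h/2)·k2); k4 = f(t_n + h, u_n + h·k3); u_{n+1} = u_n + (h/6)·(k1 + 2k2 + 2k3 + k4).
t=1.000000, u=1.190000:
  k1 = f(1.000000, 1.190000) = 0.758600
  k2 = f(1.215000, 1.353099) = 0.927264
  k3 = f(1.215000, 1.389362) = 0.925088
  k4 = f(1.430000, 1.587788) = 1.091633
  u ← 1.190000 + (0.43/6)·(k1 + 2k2 + 2k3 + k4) = 1.588104
u(1.43) ≈ 1.5881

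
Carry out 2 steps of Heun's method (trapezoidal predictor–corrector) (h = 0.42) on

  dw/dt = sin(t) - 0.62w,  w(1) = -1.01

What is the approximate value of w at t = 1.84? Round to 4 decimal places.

Heun: k1 = f(t_n, w_n); k2 = f(t_n + h, w_n + h·k1); w_{n+1} = w_n + (h/2)·(k1 + k2).
t=1.000000, w=-1.010000:
  k1 = f(1.000000, -1.010000) = 1.467671
  k2 = f(1.420000, -0.393578) = 1.232670
  w ← -1.010000 + (0.42/2)·(1.467671 + 1.232670) = -0.442928
t=1.420000, w=-0.442928:
  k1 = f(1.420000, -0.442928) = 1.263267
  k2 = f(1.840000, 0.087644) = 0.909644
  w ← -0.442928 + (0.42/2)·(1.263267 + 0.909644) = 0.013383
w(1.84) ≈ 0.0134

0.0134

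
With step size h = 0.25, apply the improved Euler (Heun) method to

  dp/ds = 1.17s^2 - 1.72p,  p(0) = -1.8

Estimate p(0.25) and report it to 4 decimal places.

-1.1833

Heun: k1 = f(s_n, p_n); k2 = f(s_n + h, p_n + h·k1); p_{n+1} = p_n + (h/2)·(k1 + k2).
s=0.000000, p=-1.800000:
  k1 = f(0.000000, -1.800000) = 3.096000
  k2 = f(0.250000, -1.026000) = 1.837845
  p ← -1.800000 + (0.25/2)·(3.096000 + 1.837845) = -1.183269
p(0.25) ≈ -1.1833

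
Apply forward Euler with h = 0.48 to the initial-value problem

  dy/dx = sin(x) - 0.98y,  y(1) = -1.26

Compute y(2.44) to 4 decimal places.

0.6234

Euler: y_{n+1} = y_n + h·f(x_n, y_n).
x=1.000000, y=-1.260000: f=2.076271 → y ← -1.260000 + 0.48·2.076271 = -0.263390
x=1.480000, y=-0.263390: f=1.254003 → y ← -0.263390 + 0.48·1.254003 = 0.338531
x=1.960000, y=0.338531: f=0.593451 → y ← 0.338531 + 0.48·0.593451 = 0.623388
y(2.44) ≈ 0.6234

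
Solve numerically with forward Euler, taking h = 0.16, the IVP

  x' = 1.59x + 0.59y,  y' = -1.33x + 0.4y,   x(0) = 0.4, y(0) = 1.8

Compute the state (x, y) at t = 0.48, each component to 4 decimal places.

1.4439, 1.7037

Euler on (x,y): x_{n+1} = x_n + h·x', y_{n+1} = y_n + h·y'.
0.000000: (0.400000, 1.800000); f=(1.698000, 0.188000) → (0.671680, 1.830080)
0.160000: (0.671680, 1.830080); f=(2.147718, -0.161302) → (1.015315, 1.804272)
0.320000: (1.015315, 1.804272); f=(2.678871, -0.628660) → (1.443934, 1.703686)
(x(0.48), y(0.48)) ≈ (1.4439, 1.7037)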